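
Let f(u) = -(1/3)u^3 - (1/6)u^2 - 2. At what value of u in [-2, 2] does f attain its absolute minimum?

2

f'(u) = -u^2 - (1/3)u, which vanishes at u = -1/3 and u = 0.
Compare values at every candidate in [-2, 2]: f(-2) = 0; f(-1/3) = -325/162; f(0) = -2; f(2) = -16/3.
The minimum over the interval is -16/3, attained at u = 2.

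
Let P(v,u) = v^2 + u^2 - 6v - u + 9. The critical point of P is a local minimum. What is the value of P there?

∂P/∂v = 2v - 6 = 0 and ∂P/∂u = 2u - 1 = 0, so (v, u) = (3, 1/2).
The Hessian has P_{vv} = 2, P_{uu} = 2, P_{vu} = 0, giving D = 4 > 0 with P_{vv} > 0, so the point is a local minimum.
P(3, 1/2) = -1/4.

-1/4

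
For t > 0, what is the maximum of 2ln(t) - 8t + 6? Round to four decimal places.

1.2274

h'(t) = 2/t − 8 = 0 gives t = 1/4.
h''(t) = -2/t², which is negative for t > 0, so this is a local maximum.
h(1/4) = 2·ln(1/4) - 2 + 6 ≈ 1.2274.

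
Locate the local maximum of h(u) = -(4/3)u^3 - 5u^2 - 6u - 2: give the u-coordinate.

Critical points: h'(u) = -4u^2 - 10u - 6 vanishes at u = -3/2, -1.
Since h''(u) = -8u - 10, we get h''(-3/2) = 2 > 0 ⇒ local minimum; h''(-1) = -2 < 0 ⇒ local maximum.
The local maximum is h(-1) = 1/3.

-1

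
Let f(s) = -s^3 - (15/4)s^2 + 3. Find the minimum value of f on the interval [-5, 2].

f'(s) = -3s^2 - (15/2)s, which vanishes at s = -5/2 and s = 0.
Evaluating at the critical points and endpoints: f(-5) = 137/4, f(-5/2) = -77/16, f(0) = 3, f(2) = -20.
The minimum over the interval is -20, attained at s = 2.

-20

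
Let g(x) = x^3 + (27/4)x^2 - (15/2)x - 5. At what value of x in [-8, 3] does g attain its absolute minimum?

g'(x) = 3x^2 + (27/2)x - 15/2, which vanishes at x = -5 and x = 1/2.
Candidates: g(-8) = -25, g(-5) = 305/4, g(1/2) = -111/16, g(3) = 241/4.
The minimum over the interval is -25, attained at x = -8.

-8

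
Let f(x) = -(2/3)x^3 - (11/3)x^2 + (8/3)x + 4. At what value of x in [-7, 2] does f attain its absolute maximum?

-7

Differentiating, f'(x) = -2x^2 - (22/3)x + 8/3; which vanishes at x = -4 and x = 1/3.
Evaluating at the critical points and endpoints: f(-7) = 103/3; f(-4) = -68/3; f(1/3) = 361/81; f(2) = -32/3.
Hence the absolute maximum is 103/3 at x = -7.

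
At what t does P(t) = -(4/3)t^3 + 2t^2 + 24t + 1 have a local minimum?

-2

Critical points: P'(t) = -4t^2 + 4t + 24 vanishes at t = -2, 3.
Since P''(t) = -8t + 4, we get P''(-2) = 20 > 0 ⇒ local minimum; P''(3) = -20 < 0 ⇒ local maximum.
The local minimum is P(-2) = -85/3.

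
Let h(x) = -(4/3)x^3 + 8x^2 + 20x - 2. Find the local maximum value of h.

Critical points: h'(x) = -4x^2 + 16x + 20 vanishes at x = -1, 5.
h''(x) = -8x + 16. h''(-1) = 24 > 0 ⇒ local minimum; h''(5) = -24 < 0 ⇒ local maximum.
Thus h has its local maximum at x = 5, with value 394/3.

394/3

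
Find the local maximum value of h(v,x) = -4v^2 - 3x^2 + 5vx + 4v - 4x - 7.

∂h/∂v = -8v + 5x + 4 = 0 and ∂h/∂x = 5v - 6x - 4 = 0, so (v, x) = (4/23, -12/23).
The Hessian has h_{vv} = -8, h_{xx} = -6, h_{vx} = 5, giving D = 23 > 0 with h_{vv} < 0, so the point is a local maximum.
h(4/23, -12/23) = -129/23.

-129/23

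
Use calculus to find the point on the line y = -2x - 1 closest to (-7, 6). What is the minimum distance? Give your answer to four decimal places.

3.1305

Minimize D(x)^2 = (x + 7)^2 + (-2x - 7)^2.
d/dx[D^2] = 2(x + 7) + 2·(-2)·(-2x - 7) = 0 ⇒ x = -21/5.
Then y = 37/5 and the distance is √(49/5) ≈ 3.1305.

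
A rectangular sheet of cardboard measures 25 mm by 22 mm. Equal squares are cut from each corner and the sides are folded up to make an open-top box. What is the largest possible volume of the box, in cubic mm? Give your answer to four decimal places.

952.5384

With cut size x, the volume is V(x) = x(25 − 2x)(22 − 2x) for 0 < x < 11.
V'(x) = 12x^2 − 188x + 550. Setting V'(x) = 0 gives x ≈ 3.8928 (the root in (0, 11)).
V''(x) = 24x − 188 is negative there, so this is the maximum; V ≈ 952.5384.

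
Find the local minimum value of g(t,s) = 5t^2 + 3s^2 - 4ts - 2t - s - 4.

∂g/∂t = 10t - 4s - 2 = 0 and ∂g/∂s = -4t + 6s - 1 = 0, so (t, s) = (4/11, 9/22).
The Hessian has g_{tt} = 10, g_{ss} = 6, g_{ts} = -4, giving D = 44 > 0 with g_{tt} > 0, so the point is a local minimum.
g(4/11, 9/22) = -201/44.

-201/44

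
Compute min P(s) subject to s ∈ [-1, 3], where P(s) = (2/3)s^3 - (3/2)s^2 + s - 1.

Differentiating, P'(s) = 2s^2 - 3s + 1; which vanishes at s = 1/2 and s = 1.
Candidates: P(-1) = -25/6,  P(1/2) = -19/24,  P(1) = -5/6,  P(3) = 13/2.
The minimum over the interval is -25/6, attained at s = -1.

-25/6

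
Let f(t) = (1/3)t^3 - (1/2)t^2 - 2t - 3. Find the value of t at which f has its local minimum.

Critical points: f'(t) = t^2 - t - 2 vanishes at t = -1, 2.
Second-derivative test with f''(t) = 2t - 1: f''(-1) = -3 < 0 ⇒ local maximum; f''(2) = 3 > 0 ⇒ local minimum.
The local minimum is f(2) = -19/3.

2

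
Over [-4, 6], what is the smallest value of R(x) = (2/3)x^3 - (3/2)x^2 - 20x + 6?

-166/3

Differentiating, R'(x) = 2x^2 - 3x - 20; which vanishes at x = -5/2 and x = 4.
Compare values at every candidate in [-4, 6]: R(-4) = 58/3, R(-5/2) = 869/24, R(4) = -166/3, R(6) = -24.
So the minimum is R(4) = -166/3.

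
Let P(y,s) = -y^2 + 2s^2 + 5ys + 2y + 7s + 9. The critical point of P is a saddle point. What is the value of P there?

∂P/∂y = -2y + 5s + 2 = 0 and ∂P/∂s = 5y + 4s + 7 = 0, so (y, s) = (-9/11, -8/11).
The Hessian has P_{yy} = -2, P_{ss} = 4, P_{ys} = 5, giving D = -33 < 0, so the point is a saddle point.
P(-9/11, -8/11) = 62/11.

62/11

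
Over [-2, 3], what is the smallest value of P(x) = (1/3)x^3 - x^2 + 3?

P'(x) = x^2 - 2x, which vanishes at x = 0 and x = 2.
Evaluating at the critical points and endpoints: P(-2) = -11/3; P(0) = 3; P(2) = 5/3; P(3) = 3.
Hence the absolute minimum is -11/3 at x = -2.

-11/3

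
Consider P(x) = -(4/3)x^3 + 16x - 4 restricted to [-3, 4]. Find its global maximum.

Differentiating, P'(x) = -4x^2 + 16; which vanishes at x = -2 and x = 2.
Candidates: P(-3) = -16,  P(-2) = -76/3,  P(2) = 52/3,  P(4) = -76/3.
The maximum over the interval is 52/3, attained at x = 2.

52/3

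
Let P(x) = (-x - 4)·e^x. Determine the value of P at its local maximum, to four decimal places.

0.0067

Differentiating with the product rule gives P'(x) = (-x - 5)·e^x. Since e^x > 0, the only critical point is x = -5.
P''(-5) has the same sign as -1 < 0, so this is a local maximum.
P(-5) = (1)·e^(-5) ≈ 0.0067.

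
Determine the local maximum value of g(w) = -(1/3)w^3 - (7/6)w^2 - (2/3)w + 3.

503/162

g'(w) = -w^2 - (7/3)w - 2/3 = 0 at w = -2, -1/3.
Second-derivative test with g''(w) = -2w - 7/3: g''(-2) = 5/3 > 0 ⇒ local minimum; g''(-1/3) = -5/3 < 0 ⇒ local maximum.
The local maximum is g(-1/3) = 503/162.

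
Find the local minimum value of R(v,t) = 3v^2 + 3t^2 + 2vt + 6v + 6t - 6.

-21/2

∂R/∂v = 6v + 2t + 6 = 0 and ∂R/∂t = 2v + 6t + 6 = 0, so (v, t) = (-3/4, -3/4).
The Hessian has R_{vv} = 6, R_{tt} = 6, R_{vt} = 2, giving D = 32 > 0 with R_{vv} > 0, so the point is a local minimum.
R(-3/4, -3/4) = -21/2.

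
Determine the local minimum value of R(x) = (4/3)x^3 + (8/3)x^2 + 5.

5

R'(x) = 4x^2 + (16/3)x = 0 at x = -4/3, 0.
Second-derivative test with R''(x) = 8x + 16/3: R''(-4/3) = -16/3 < 0 ⇒ local maximum; R''(0) = 16/3 > 0 ⇒ local minimum.
Thus R has its local minimum at x = 0, with value 5.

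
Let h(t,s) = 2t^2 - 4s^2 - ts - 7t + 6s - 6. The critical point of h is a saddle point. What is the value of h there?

∂h/∂t = 4t - s - 7 = 0 and ∂h/∂s = -t - 8s + 6 = 0, so (t, s) = (62/33, 17/33).
The Hessian has h_{tt} = 4, h_{ss} = -8, h_{ts} = -1, giving D = -33 < 0, so the point is a saddle point.
h(62/33, 17/33) = -364/33.

-364/33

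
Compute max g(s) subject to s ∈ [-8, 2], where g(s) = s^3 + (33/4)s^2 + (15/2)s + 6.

The derivative is 3s^2 + (33/2)s + 15/2, which vanishes at s = -5 and s = -1/2.
Evaluating at the critical points and endpoints: g(-8) = -38,  g(-5) = 199/4,  g(-1/2) = 67/16,  g(2) = 62.
Hence the absolute maximum is 62 at s = 2.

62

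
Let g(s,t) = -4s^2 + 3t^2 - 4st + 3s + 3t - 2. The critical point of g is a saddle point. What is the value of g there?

∂g/∂s = -8s - 4t + 3 = 0 and ∂g/∂t = -4s + 6t + 3 = 0, so (s, t) = (15/32, -3/16).
The Hessian has g_{ss} = -8, g_{tt} = 6, g_{st} = -4, giving D = -64 < 0, so the point is a saddle point.
g(15/32, -3/16) = -101/64.

-101/64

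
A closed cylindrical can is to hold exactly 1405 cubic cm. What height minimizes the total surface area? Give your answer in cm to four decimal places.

12.1394

With radius r and height h, πr²h = 1405 so h = 1405/(πr²), and S(r) = 2πr² + 2πrh = 2πr² + 2·1405/r.
S'(r) = 4πr − 2·1405/r² = 0 ⇒ r³ = 1405/(2π), so r ≈ 6.0697 and h = 2r ≈ 12.1394.
S''(r) = 4π + 4·1405/r³ > 0, so this is the minimum; S ≈ 694.4358.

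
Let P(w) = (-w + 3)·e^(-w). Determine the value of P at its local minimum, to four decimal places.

Differentiating with the product rule gives P'(w) = (w - 4)·e^(-w). Since e^(-w) > 0, the only critical point is w = 4.
P''(4) has the same sign as 1 > 0, so this is a local minimum.
P(4) = (-1)·e^(-4) ≈ -0.0183.

-0.0183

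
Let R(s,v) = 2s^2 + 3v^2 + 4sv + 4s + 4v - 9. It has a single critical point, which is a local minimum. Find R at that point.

∂R/∂s = 4s + 4v + 4 = 0 and ∂R/∂v = 4s + 6v + 4 = 0, so (s, v) = (-1, 0).
The Hessian has R_{ss} = 4, R_{vv} = 6, R_{sv} = 4, giving D = 8 > 0 with R_{ss} > 0, so the point is a local minimum.
R(-1, 0) = -11.

-11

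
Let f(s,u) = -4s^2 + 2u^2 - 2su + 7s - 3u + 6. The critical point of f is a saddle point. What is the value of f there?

∂f/∂s = -8s - 2u + 7 = 0 and ∂f/∂u = -2s + 4u - 3 = 0, so (s, u) = (11/18, 19/18).
The Hessian has f_{ss} = -8, f_{uu} = 4, f_{su} = -2, giving D = -36 < 0, so the point is a saddle point.
f(11/18, 19/18) = 59/9.

59/9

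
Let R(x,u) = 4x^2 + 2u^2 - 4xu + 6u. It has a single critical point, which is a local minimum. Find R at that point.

-9

∂R/∂x = 8x - 4u = 0 and ∂R/∂u = -4x + 4u + 6 = 0, so (x, u) = (-3/2, -3).
The Hessian has R_{xx} = 8, R_{uu} = 4, R_{xu} = -4, giving D = 16 > 0 with R_{xx} > 0, so the point is a local minimum.
R(-3/2, -3) = -9.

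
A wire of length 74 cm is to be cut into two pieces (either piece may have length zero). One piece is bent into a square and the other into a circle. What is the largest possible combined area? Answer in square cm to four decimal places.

435.7662

Let x be the length used for the square. Square side x/4; circle radius (74−x)/(2π).
A(x) = (x/4)² + π·((74−x)/(2π))² = x²/16 + (74−x)²/(4π) for 0 ≤ x ≤ 74. A'(x) = x/8 − (74−x)/(2π) = 0 gives x = 4·74/(π+4) ≈ 41.4473.
A'' > 0, so the interior critical point is a minimum; the maximum is at an endpoint. A(0) = 435.7662 and A(74) = 342.2500, so the largest area is 435.7662.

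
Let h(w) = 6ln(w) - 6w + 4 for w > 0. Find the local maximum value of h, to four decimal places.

h'(w) = 6/w − 6 = 0 gives w = 1.
h''(w) = -6/w², which is negative for w > 0, so this is a local maximum.
h(1) = 6·ln(1) - 6 + 4 ≈ -2.0000.

-2.0000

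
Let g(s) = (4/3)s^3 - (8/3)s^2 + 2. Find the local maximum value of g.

g'(s) = 4s^2 - (16/3)s. Setting g'(s) = 0 gives s ∈ {0, 4/3}.
g''(s) = 8s - 16/3. g''(0) = -16/3 < 0 ⇒ local maximum; g''(4/3) = 16/3 > 0 ⇒ local minimum.
Thus g has its local maximum at s = 0, with value 2.

2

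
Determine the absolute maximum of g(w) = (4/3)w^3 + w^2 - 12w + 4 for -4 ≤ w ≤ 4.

172/3

g'(w) = 4w^2 + 2w - 12, which vanishes at w = -2 and w = 3/2.
Compare values at every candidate in [-4, 4]: g(-4) = -52/3, g(-2) = 64/3, g(3/2) = -29/4, g(4) = 172/3.
So the maximum is g(4) = 172/3.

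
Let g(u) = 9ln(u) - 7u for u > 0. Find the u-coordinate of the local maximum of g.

g'(u) = 9/u − 7 = 0 gives u = 9/7.
g''(u) = -9/u², which is negative for u > 0, so this is a local maximum.
g(9/7) = 9·ln(9/7) - 9 ≈ -6.7382.

9/7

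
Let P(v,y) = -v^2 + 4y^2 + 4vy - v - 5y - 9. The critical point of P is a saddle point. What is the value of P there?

∂P/∂v = -2v + 4y - 1 = 0 and ∂P/∂y = 4v + 8y - 5 = 0, so (v, y) = (3/8, 7/16).
The Hessian has P_{vv} = -2, P_{yy} = 8, P_{vy} = 4, giving D = -32 < 0, so the point is a saddle point.
P(3/8, 7/16) = -329/32.

-329/32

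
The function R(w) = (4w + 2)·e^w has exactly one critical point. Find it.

By the product rule, R'(w) = (4w + 6)·e^w. Since e^w > 0, the only critical point is w = -3/2.
R''(-3/2) has the same sign as 4 > 0, so this is a local minimum.
R(-3/2) = (-4)·e^(-3/2) ≈ -0.8925.

-3/2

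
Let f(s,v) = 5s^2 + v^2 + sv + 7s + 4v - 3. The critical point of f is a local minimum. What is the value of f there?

∂f/∂s = 10s + v + 7 = 0 and ∂f/∂v = s + 2v + 4 = 0, so (s, v) = (-10/19, -33/19).
The Hessian has f_{ss} = 10, f_{vv} = 2, f_{sv} = 1, giving D = 19 > 0 with f_{ss} > 0, so the point is a local minimum.
f(-10/19, -33/19) = -158/19.

-158/19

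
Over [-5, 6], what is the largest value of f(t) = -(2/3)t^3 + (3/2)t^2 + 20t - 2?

178/3

Differentiating, f'(t) = -2t^2 + 3t + 20; which vanishes at t = -5/2 and t = 4.
Candidates: f(-5) = 113/6, f(-5/2) = -773/24, f(4) = 178/3, f(6) = 28.
The maximum over the interval is 178/3, attained at t = 4.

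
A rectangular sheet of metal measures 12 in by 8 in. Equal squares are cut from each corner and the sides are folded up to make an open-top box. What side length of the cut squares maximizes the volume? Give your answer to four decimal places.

With cut size x, the volume is V(x) = x(12 − 2x)(8 − 2x) for 0 < x < 4.
V'(x) = 12x^2 − 80x + 96. Setting V'(x) = 0 gives x ≈ 1.5695 (the root in (0, 4)).
V''(x) = 24x − 80 is negative there, so this is the maximum; V ≈ 67.6036.

1.5695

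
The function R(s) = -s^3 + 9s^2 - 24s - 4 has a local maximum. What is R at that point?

R'(s) = -3s^2 + 18s - 24. Setting R'(s) = 0 gives s ∈ {2, 4}.
Second-derivative test with R''(s) = -6s + 18: R''(2) = 6 > 0 ⇒ local minimum; R''(4) = -6 < 0 ⇒ local maximum.
So the local maximum value is R(4) = -20.

-20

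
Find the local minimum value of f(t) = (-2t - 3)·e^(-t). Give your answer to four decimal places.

f'(t) = (-2)·e^(-t) + (-2t - 3)·(-1)·e^(-t) = (2t + 1)·e^(-t). Since e^(-t) > 0, the only critical point is t = -1/2.
f''(-1/2) has the same sign as 2 > 0, so this is a local minimum.
f(-1/2) = (-2)·e^(1/2) ≈ -3.2974.

-3.2974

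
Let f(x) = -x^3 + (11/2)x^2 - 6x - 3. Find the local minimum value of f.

-131/27

f'(x) = -3x^2 + 11x - 6. Setting f'(x) = 0 gives x ∈ {2/3, 3}.
Since f''(x) = -6x + 11, we get f''(2/3) = 7 > 0 ⇒ local minimum; f''(3) = -7 < 0 ⇒ local maximum.
So the local minimum value is f(2/3) = -131/27.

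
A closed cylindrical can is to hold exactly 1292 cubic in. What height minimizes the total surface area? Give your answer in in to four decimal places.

11.8048

With radius r and height h, πr²h = 1292 so h = 1292/(πr²), and S(r) = 2πr² + 2πrh = 2πr² + 2·1292/r.
S'(r) = 4πr − 2·1292/r² = 0 ⇒ r³ = 1292/(2π), so r ≈ 5.9024 and h = 2r ≈ 11.8048.
S''(r) = 4π + 4·1292/r³ > 0, so this is the minimum; S ≈ 656.6837.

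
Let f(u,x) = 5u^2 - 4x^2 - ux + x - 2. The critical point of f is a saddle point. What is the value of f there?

∂f/∂u = 10u - x = 0 and ∂f/∂x = -u - 8x + 1 = 0, so (u, x) = (1/81, 10/81).
The Hessian has f_{uu} = 10, f_{xx} = -8, f_{ux} = -1, giving D = -81 < 0, so the point is a saddle point.
f(1/81, 10/81) = -157/81.

-157/81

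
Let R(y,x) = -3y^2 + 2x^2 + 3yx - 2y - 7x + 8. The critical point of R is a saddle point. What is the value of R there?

83/33

∂R/∂y = -6y + 3x - 2 = 0 and ∂R/∂x = 3y + 4x - 7 = 0, so (y, x) = (13/33, 16/11).
The Hessian has R_{yy} = -6, R_{xx} = 4, R_{yx} = 3, giving D = -33 < 0, so the point is a saddle point.
R(13/33, 16/11) = 83/33.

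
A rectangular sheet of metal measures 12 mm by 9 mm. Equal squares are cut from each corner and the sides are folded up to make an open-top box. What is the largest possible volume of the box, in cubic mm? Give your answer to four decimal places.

81.8722

With cut size x, the volume is V(x) = x(12 − 2x)(9 − 2x) for 0 < x < 4.5.
V'(x) = 12x^2 − 84x + 108. Setting V'(x) = 0 gives x ≈ 1.6972 (the root in (0, 4.5)).
V''(x) = 24x − 84 is negative there, so this is the maximum; V ≈ 81.8722.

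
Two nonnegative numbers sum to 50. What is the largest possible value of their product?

625

With x + y = 50, the product is P(x) = x(50 − x).
P'(x) = 50 − 2x = 0 gives x = 25; P'' = −2 < 0, so this is the maximum.
P = 25·25 = 625.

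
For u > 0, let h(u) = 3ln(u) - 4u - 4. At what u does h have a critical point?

h'(u) = 3/u − 4 = 0 gives u = 3/4.
h''(u) = -3/u², which is negative for u > 0, so this is a local maximum.
h(3/4) = 3·ln(3/4) - 3 - 4 ≈ -7.8630.

3/4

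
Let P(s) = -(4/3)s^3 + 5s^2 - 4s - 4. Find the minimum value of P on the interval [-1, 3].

-7

P'(s) = -4s^2 + 10s - 4, which vanishes at s = 1/2 and s = 2.
Compare values at every candidate in [-1, 3]: P(-1) = 19/3,  P(1/2) = -59/12,  P(2) = -8/3,  P(3) = -7.
The minimum over the interval is -7, attained at s = 3.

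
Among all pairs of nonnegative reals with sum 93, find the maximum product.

With x + y = 93, the product is P(x) = x(93 − x).
P'(x) = 93 − 2x = 0 gives x = 93/2; P'' = −2 < 0, so this is the maximum.
P = 93/2·93/2 = 8649/4.

8649/4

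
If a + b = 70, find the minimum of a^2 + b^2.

2450

With a + b = 70, a^2 + b^2 = a^2 + (70 − a)^2.
The derivative 2a − 2(70 − a) = 4a − 140 vanishes at a = 35; second derivative 4 > 0, a minimum.
The minimum is 2·(35)^2 = 2450.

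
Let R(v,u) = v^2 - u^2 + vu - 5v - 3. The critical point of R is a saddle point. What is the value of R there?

∂R/∂v = 2v + u - 5 = 0 and ∂R/∂u = v - 2u = 0, so (v, u) = (2, 1).
The Hessian has R_{vv} = 2, R_{uu} = -2, R_{vu} = 1, giving D = -5 < 0, so the point is a saddle point.
R(2, 1) = -8.

-8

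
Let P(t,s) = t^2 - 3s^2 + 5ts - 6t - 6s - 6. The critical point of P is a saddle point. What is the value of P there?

-474/37

∂P/∂t = 2t + 5s - 6 = 0 and ∂P/∂s = 5t - 6s - 6 = 0, so (t, s) = (66/37, 18/37).
The Hessian has P_{tt} = 2, P_{ss} = -6, P_{ts} = 5, giving D = -37 < 0, so the point is a saddle point.
P(66/37, 18/37) = -474/37.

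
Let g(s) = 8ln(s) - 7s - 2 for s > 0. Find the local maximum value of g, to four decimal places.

g'(s) = 8/s − 7 = 0 gives s = 8/7.
g''(s) = -8/s², which is negative for s > 0, so this is a local maximum.
g(8/7) = 8·ln(8/7) - 8 - 2 ≈ -8.9317.

-8.9317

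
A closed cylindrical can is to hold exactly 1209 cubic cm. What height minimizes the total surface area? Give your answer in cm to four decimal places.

11.5464

With radius r and height h, πr²h = 1209 so h = 1209/(πr²), and S(r) = 2πr² + 2πrh = 2πr² + 2·1209/r.
S'(r) = 4πr − 2·1209/r² = 0 ⇒ r³ = 1209/(2π), so r ≈ 5.7732 and h = 2r ≈ 11.5464.
S''(r) = 4π + 4·1209/r³ > 0, so this is the minimum; S ≈ 628.2494.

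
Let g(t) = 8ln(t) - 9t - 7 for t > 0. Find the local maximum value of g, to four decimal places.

-15.9423

g'(t) = 8/t − 9 = 0 gives t = 8/9.
g''(t) = -8/t², which is negative for t > 0, so this is a local maximum.
g(8/9) = 8·ln(8/9) - 8 - 7 ≈ -15.9423.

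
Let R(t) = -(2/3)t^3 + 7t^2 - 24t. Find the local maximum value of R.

-80/3

Critical points: R'(t) = -2t^2 + 14t - 24 vanishes at t = 3, 4.
Since R''(t) = -4t + 14, we get R''(3) = 2 > 0 ⇒ local minimum; R''(4) = -2 < 0 ⇒ local maximum.
The local maximum is R(4) = -80/3.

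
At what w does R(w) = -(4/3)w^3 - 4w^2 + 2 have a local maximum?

R'(w) = -4w^2 - 8w. Setting R'(w) = 0 gives w ∈ {-2, 0}.
Second-derivative test with R''(w) = -8w - 8: R''(-2) = 8 > 0 ⇒ local minimum; R''(0) = -8 < 0 ⇒ local maximum.
Thus R has its local maximum at w = 0, with value 2.

0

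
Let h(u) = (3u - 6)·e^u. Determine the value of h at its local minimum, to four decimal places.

-8.1548

By the product rule, h'(u) = (3u - 3)·e^u. Since e^u > 0, the only critical point is u = 1.
h''(1) has the same sign as 3 > 0, so this is a local minimum.
h(1) = (-3)·e^(1) ≈ -8.1548.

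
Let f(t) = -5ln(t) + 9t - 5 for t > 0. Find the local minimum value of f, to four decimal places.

2.9389

f'(t) = -5/t + 9 = 0 gives t = 5/9.
f''(t) = 5/t², which is positive for t > 0, so this is a local minimum.
f(5/9) = -5·ln(5/9) + 5 - 5 ≈ 2.9389.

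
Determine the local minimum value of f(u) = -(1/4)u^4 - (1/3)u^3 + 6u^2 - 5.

-5

f'(u) = -u^3 - u^2 + 12u = 0 at u = -4, 0, 3.
f''(u) = -3u^2 - 2u + 12. f''(-4) = -28 < 0 ⇒ local maximum; f''(0) = 12 > 0 ⇒ local minimum; f''(3) = -21 < 0 ⇒ local maximum.
The local minimum is f(0) = -5.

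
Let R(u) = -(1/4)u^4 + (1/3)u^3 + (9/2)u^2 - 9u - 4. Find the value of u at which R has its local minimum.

R'(u) = -u^3 + u^2 + 9u - 9. Setting R'(u) = 0 gives u ∈ {-3, 1, 3}.
Since R''(u) = -3u^2 + 2u + 9, we get R''(-3) = -24 < 0 ⇒ local maximum; R''(1) = 8 > 0 ⇒ local minimum; R''(3) = -12 < 0 ⇒ local maximum.
So the local minimum value is R(1) = -101/12.

1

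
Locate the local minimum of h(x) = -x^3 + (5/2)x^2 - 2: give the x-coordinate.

0

Critical points: h'(x) = -3x^2 + 5x vanishes at x = 0, 5/3.
h''(x) = -6x + 5. h''(0) = 5 > 0 ⇒ local minimum; h''(5/3) = -5 < 0 ⇒ local maximum.
Thus h has its local minimum at x = 0, with value -2.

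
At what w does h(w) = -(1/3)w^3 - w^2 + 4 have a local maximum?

0

Critical points: h'(w) = -w^2 - 2w vanishes at w = -2, 0.
h''(w) = -2w - 2. h''(-2) = 2 > 0 ⇒ local minimum; h''(0) = -2 < 0 ⇒ local maximum.
So the local maximum value is h(0) = 4.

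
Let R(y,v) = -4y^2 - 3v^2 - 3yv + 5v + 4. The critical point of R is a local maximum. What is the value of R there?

∂R/∂y = -8y - 3v = 0 and ∂R/∂v = -3y - 6v + 5 = 0, so (y, v) = (-5/13, 40/39).
The Hessian has R_{yy} = -8, R_{vv} = -6, R_{yv} = -3, giving D = 39 > 0 with R_{yy} < 0, so the point is a local maximum.
R(-5/13, 40/39) = 256/39.

256/39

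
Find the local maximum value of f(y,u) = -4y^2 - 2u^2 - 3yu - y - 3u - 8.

-155/23

∂f/∂y = -8y - 3u - 1 = 0 and ∂f/∂u = -3y - 4u - 3 = 0, so (y, u) = (5/23, -21/23).
The Hessian has f_{yy} = -8, f_{uu} = -4, f_{yu} = -3, giving D = 23 > 0 with f_{yy} < 0, so the point is a local maximum.
f(5/23, -21/23) = -155/23.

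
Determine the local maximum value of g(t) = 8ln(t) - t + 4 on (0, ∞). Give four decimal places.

g'(t) = 8/t − 1 = 0 gives t = 8.
g''(t) = -8/t², which is negative for t > 0, so this is a local maximum.
g(8) = 8·ln(8) - 8 + 4 ≈ 12.6355.

12.6355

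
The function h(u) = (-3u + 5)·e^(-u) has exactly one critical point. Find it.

Differentiating with the product rule gives h'(u) = (3u - 8)·e^(-u). Since e^(-u) > 0, the only critical point is u = 8/3.
h''(8/3) has the same sign as 3 > 0, so this is a local minimum.
h(8/3) = (-3)·e^(-8/3) ≈ -0.2085.

8/3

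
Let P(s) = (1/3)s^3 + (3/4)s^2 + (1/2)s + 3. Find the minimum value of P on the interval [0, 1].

The derivative is s^2 + (3/2)s + 1/2, which has no zeros in [0, 1].
Evaluating at the critical points and endpoints: P(0) = 3, P(1) = 55/12.
The minimum over the interval is 3, attained at s = 0.

3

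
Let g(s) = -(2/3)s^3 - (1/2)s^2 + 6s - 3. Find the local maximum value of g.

Critical points: g'(s) = -2s^2 - s + 6 vanishes at s = -2, 3/2.
g''(s) = -4s - 1. g''(-2) = 7 > 0 ⇒ local minimum; g''(3/2) = -7 < 0 ⇒ local maximum.
So the local maximum value is g(3/2) = 21/8.

21/8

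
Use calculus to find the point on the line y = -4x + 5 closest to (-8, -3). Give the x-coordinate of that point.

Minimize D(x)^2 = (x + 8)^2 + (-4x + 8)^2.
d/dx[D^2] = 2(x + 8) + 2·(-4)·(-4x + 8) = 0 ⇒ x = 24/17.
Then y = -11/17 and the distance is √(1600/17) ≈ 9.7014.

24/17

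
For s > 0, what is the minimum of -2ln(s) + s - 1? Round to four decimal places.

g'(s) = -2/s + 1 = 0 gives s = 2.
g''(s) = 2/s², which is positive for s > 0, so this is a local minimum.
g(2) = -2·ln(2) + 2 - 1 ≈ -0.3863.

-0.3863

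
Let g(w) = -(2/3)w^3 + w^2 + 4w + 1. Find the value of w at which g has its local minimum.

g'(w) = -2w^2 + 2w + 4 = 0 at w = -1, 2.
Second-derivative test with g''(w) = -4w + 2: g''(-1) = 6 > 0 ⇒ local minimum; g''(2) = -6 < 0 ⇒ local maximum.
So the local minimum value is g(-1) = -4/3.

-1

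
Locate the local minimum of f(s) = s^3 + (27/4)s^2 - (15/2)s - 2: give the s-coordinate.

Critical points: f'(s) = 3s^2 + (27/2)s - 15/2 vanishes at s = -5, 1/2.
Second-derivative test with f''(s) = 6s + 27/2: f''(-5) = -33/2 < 0 ⇒ local maximum; f''(1/2) = 33/2 > 0 ⇒ local minimum.
Thus f has its local minimum at s = 1/2, with value -63/16.

1/2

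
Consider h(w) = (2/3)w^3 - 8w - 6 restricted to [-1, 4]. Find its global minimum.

-50/3

h'(w) = 2w^2 - 8, whose only zero in [-1, 4] is w = 2.
Evaluating at the critical points and endpoints: h(-1) = 4/3,  h(2) = -50/3,  h(4) = 14/3.
So the minimum is h(2) = -50/3.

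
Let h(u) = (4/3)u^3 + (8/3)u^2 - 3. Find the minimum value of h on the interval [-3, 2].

-15

h'(u) = 4u^2 + (16/3)u, which vanishes at u = -4/3 and u = 0.
Candidates: h(-3) = -15, h(-4/3) = -115/81, h(0) = -3, h(2) = 55/3.
So the minimum is h(-3) = -15.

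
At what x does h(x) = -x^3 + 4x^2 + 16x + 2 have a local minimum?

-4/3

h'(x) = -3x^2 + 8x + 16 = 0 at x = -4/3, 4.
h''(x) = -6x + 8. h''(-4/3) = 16 > 0 ⇒ local minimum; h''(4) = -16 < 0 ⇒ local maximum.
So the local minimum value is h(-4/3) = -266/27.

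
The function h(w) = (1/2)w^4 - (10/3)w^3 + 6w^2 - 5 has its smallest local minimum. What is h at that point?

Critical points: h'(w) = 2w^3 - 10w^2 + 12w vanishes at w = 0, 2, 3.
h''(w) = 6w^2 - 20w + 12. h''(0) = 12 > 0 ⇒ local minimum; h''(2) = -4 < 0 ⇒ local maximum; h''(3) = 6 > 0 ⇒ local minimum.
Thus h has its smallest local minimum at w = 0, with value -5.

-5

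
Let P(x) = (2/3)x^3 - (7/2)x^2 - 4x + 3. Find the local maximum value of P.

97/24

P'(x) = 2x^2 - 7x - 4 = 0 at x = -1/2, 4.
P''(x) = 4x - 7. P''(-1/2) = -9 < 0 ⇒ local maximum; P''(4) = 9 > 0 ⇒ local minimum.
Thus P has its local maximum at x = -1/2, with value 97/24.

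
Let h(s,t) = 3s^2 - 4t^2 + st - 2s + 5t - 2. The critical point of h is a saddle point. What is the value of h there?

∂h/∂s = 6s + t - 2 = 0 and ∂h/∂t = s - 8t + 5 = 0, so (s, t) = (11/49, 32/49).
The Hessian has h_{ss} = 6, h_{tt} = -8, h_{st} = 1, giving D = -49 < 0, so the point is a saddle point.
h(11/49, 32/49) = -29/49.

-29/49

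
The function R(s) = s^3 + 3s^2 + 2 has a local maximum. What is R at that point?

Critical points: R'(s) = 3s^2 + 6s vanishes at s = -2, 0.
R''(s) = 6s + 6. R''(-2) = -6 < 0 ⇒ local maximum; R''(0) = 6 > 0 ⇒ local minimum.
Thus R has its local maximum at s = -2, with value 6.

6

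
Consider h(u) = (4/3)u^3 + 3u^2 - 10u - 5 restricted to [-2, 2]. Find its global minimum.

Differentiating, h'(u) = 4u^2 + 6u - 10; whose only zero in [-2, 2] is u = 1.
Compare values at every candidate in [-2, 2]: h(-2) = 49/3, h(1) = -32/3, h(2) = -7/3.
Hence the absolute minimum is -32/3 at u = 1.

-32/3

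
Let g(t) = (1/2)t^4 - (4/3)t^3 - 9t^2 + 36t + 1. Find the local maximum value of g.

g'(t) = 2t^3 - 4t^2 - 18t + 36 = 0 at t = -3, 2, 3.
Since g''(t) = 6t^2 - 8t - 18, we get g''(-3) = 60 > 0 ⇒ local minimum; g''(2) = -10 < 0 ⇒ local maximum; g''(3) = 12 > 0 ⇒ local minimum.
The local maximum is g(2) = 103/3.

103/3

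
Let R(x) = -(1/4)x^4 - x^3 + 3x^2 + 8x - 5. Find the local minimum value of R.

-37/4

R'(x) = -x^3 - 3x^2 + 6x + 8 = 0 at x = -4, -1, 2.
Since R''(x) = -3x^2 - 6x + 6, we get R''(-4) = -18 < 0 ⇒ local maximum; R''(-1) = 9 > 0 ⇒ local minimum; R''(2) = -18 < 0 ⇒ local maximum.
Thus R has its local minimum at x = -1, with value -37/4.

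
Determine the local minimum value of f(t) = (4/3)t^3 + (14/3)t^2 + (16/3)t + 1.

-1

f'(t) = 4t^2 + (28/3)t + 16/3. Setting f'(t) = 0 gives t ∈ {-4/3, -1}.
Since f''(t) = 8t + 28/3, we get f''(-4/3) = -4/3 < 0 ⇒ local maximum; f''(-1) = 4/3 > 0 ⇒ local minimum.
So the local minimum value is f(-1) = -1.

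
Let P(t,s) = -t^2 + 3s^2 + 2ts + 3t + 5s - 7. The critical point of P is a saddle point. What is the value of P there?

∂P/∂t = -2t + 2s + 3 = 0 and ∂P/∂s = 2t + 6s + 5 = 0, so (t, s) = (1/2, -1).
The Hessian has P_{tt} = -2, P_{ss} = 6, P_{ts} = 2, giving D = -16 < 0, so the point is a saddle point.
P(1/2, -1) = -35/4.

-35/4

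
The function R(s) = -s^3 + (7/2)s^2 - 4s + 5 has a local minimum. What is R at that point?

Critical points: R'(s) = -3s^2 + 7s - 4 vanishes at s = 1, 4/3.
R''(s) = -6s + 7. R''(1) = 1 > 0 ⇒ local minimum; R''(4/3) = -1 < 0 ⇒ local maximum.
The local minimum is R(1) = 7/2.

7/2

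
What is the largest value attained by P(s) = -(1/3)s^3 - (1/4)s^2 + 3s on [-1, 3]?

45/16

P'(s) = -s^2 - (1/2)s + 3, whose only zero in [-1, 3] is s = 3/2.
Compare values at every candidate in [-1, 3]: P(-1) = -35/12, P(3/2) = 45/16, P(3) = -9/4.
The maximum over the interval is 45/16, attained at s = 3/2.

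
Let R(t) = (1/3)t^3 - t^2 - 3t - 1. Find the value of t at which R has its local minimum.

3

R'(t) = t^2 - 2t - 3. Setting R'(t) = 0 gives t ∈ {-1, 3}.
Since R''(t) = 2t - 2, we get R''(-1) = -4 < 0 ⇒ local maximum; R''(3) = 4 > 0 ⇒ local minimum.
Thus R has its local minimum at t = 3, with value -10.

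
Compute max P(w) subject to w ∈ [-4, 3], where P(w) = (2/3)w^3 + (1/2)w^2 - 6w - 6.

The derivative is 2w^2 + w - 6, which vanishes at w = -2 and w = 3/2.
Compare values at every candidate in [-4, 3]: P(-4) = -50/3, P(-2) = 8/3, P(3/2) = -93/8, P(3) = -3/2.
So the maximum is P(-2) = 8/3.

8/3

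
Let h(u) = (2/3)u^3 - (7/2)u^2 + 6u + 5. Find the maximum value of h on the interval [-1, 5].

Differentiating, h'(u) = 2u^2 - 7u + 6; which vanishes at u = 3/2 and u = 2.
Compare values at every candidate in [-1, 5]: h(-1) = -31/6; h(3/2) = 67/8; h(2) = 25/3; h(5) = 185/6.
The maximum over the interval is 185/6, attained at u = 5.

185/6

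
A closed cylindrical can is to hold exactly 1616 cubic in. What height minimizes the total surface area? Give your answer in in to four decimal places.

With radius r and height h, πr²h = 1616 so h = 1616/(πr²), and S(r) = 2πr² + 2πrh = 2πr² + 2·1616/r.
S'(r) = 4πr − 2·1616/r² = 0 ⇒ r³ = 1616/(2π), so r ≈ 6.3595 and h = 2r ≈ 12.7189.
S''(r) = 4π + 4·1616/r³ > 0, so this is the minimum; S ≈ 762.3284.

12.7189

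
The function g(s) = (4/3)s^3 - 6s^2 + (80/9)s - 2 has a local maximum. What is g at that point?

190/81

Critical points: g'(s) = 4s^2 - 12s + 80/9 vanishes at s = 4/3, 5/3.
Since g''(s) = 8s - 12, we get g''(4/3) = -4/3 < 0 ⇒ local maximum; g''(5/3) = 4/3 > 0 ⇒ local minimum.
The local maximum is g(4/3) = 190/81.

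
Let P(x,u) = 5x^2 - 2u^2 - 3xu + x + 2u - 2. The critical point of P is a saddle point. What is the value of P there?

-74/49

∂P/∂x = 10x - 3u + 1 = 0 and ∂P/∂u = -3x - 4u + 2 = 0, so (x, u) = (2/49, 23/49).
The Hessian has P_{xx} = 10, P_{uu} = -4, P_{xu} = -3, giving D = -49 < 0, so the point is a saddle point.
P(2/49, 23/49) = -74/49.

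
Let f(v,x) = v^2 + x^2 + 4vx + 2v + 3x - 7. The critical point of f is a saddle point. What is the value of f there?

∂f/∂v = 2v + 4x + 2 = 0 and ∂f/∂x = 4v + 2x + 3 = 0, so (v, x) = (-2/3, -1/6).
The Hessian has f_{vv} = 2, f_{xx} = 2, f_{vx} = 4, giving D = -12 < 0, so the point is a saddle point.
f(-2/3, -1/6) = -95/12.

-95/12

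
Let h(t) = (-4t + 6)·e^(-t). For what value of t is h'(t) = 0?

h'(t) = (-4)·e^(-t) + (-4t + 6)·(-1)·e^(-t) = (4t - 10)·e^(-t). Since e^(-t) > 0, the only critical point is t = 5/2.
h''(5/2) has the same sign as 4 > 0, so this is a local minimum.
h(5/2) = (-4)·e^(-5/2) ≈ -0.3283.

5/2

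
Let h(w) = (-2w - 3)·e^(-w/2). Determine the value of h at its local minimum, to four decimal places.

h'(w) = (-2)·e^(-w/2) + (-2w - 3)·(-1/2)·e^(-w/2) = (w - 1/2)·e^(-w/2). Since e^(-w/2) > 0, the only critical point is w = 1/2.
h''(1/2) has the same sign as 1 > 0, so this is a local minimum.
h(1/2) = (-4)·e^(-1/4) ≈ -3.1152.

-3.1152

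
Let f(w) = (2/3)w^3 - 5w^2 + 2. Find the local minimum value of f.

f'(w) = 2w^2 - 10w = 0 at w = 0, 5.
Since f''(w) = 4w - 10, we get f''(0) = -10 < 0 ⇒ local maximum; f''(5) = 10 > 0 ⇒ local minimum.
Thus f has its local minimum at w = 5, with value -119/3.

-119/3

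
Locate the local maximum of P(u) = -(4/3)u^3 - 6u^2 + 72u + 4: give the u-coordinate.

Critical points: P'(u) = -4u^2 - 12u + 72 vanishes at u = -6, 3.
P''(u) = -8u - 12. P''(-6) = 36 > 0 ⇒ local minimum; P''(3) = -36 < 0 ⇒ local maximum.
Thus P has its local maximum at u = 3, with value 130.

3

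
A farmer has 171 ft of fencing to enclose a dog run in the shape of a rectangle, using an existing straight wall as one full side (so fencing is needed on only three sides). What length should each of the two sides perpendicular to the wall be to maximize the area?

171/4

Let the sides perpendicular to the wall have length x and the parallel side y, so 2x + y = 171 and the area is A = xy = x(171 − 2x).
A'(x) = 171 − 4x = 0 gives x = 171/4, and A''(x) = −4 < 0 confirms a maximum.
Then y = 171 − 2·171/4 = 171/2 and A = 29241/8.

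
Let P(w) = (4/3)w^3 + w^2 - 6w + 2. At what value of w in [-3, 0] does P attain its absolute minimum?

-3

P'(w) = 4w^2 + 2w - 6, whose only zero in [-3, 0] is w = -3/2.
Evaluating at the critical points and endpoints: P(-3) = -7, P(-3/2) = 35/4, P(0) = 2.
The minimum over the interval is -7, attained at w = -3.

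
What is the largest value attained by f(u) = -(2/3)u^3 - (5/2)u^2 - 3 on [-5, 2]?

The derivative is -2u^2 - 5u, which vanishes at u = -5/2 and u = 0.
Compare values at every candidate in [-5, 2]: f(-5) = 107/6, f(-5/2) = -197/24, f(0) = -3, f(2) = -55/3.
The maximum over the interval is 107/6, attained at u = -5.

107/6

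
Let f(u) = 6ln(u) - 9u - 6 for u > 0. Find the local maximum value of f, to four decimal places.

-14.4328

f'(u) = 6/u − 9 = 0 gives u = 2/3.
f''(u) = -6/u², which is negative for u > 0, so this is a local maximum.
f(2/3) = 6·ln(2/3) - 6 - 6 ≈ -14.4328.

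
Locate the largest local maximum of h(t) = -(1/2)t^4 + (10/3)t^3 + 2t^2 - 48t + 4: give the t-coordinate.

h'(t) = -2t^3 + 10t^2 + 4t - 48 = 0 at t = -2, 3, 4.
h''(t) = -6t^2 + 20t + 4. h''(-2) = -60 < 0 ⇒ local maximum; h''(3) = 10 > 0 ⇒ local minimum; h''(4) = -12 < 0 ⇒ local maximum.
The largest local maximum is h(-2) = 220/3.

-2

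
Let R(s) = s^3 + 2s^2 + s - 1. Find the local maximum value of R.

Critical points: R'(s) = 3s^2 + 4s + 1 vanishes at s = -1, -1/3.
R''(s) = 6s + 4. R''(-1) = -2 < 0 ⇒ local maximum; R''(-1/3) = 2 > 0 ⇒ local minimum.
The local maximum is R(-1) = -1.

-1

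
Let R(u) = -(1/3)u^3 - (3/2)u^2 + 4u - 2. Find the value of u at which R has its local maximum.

Critical points: R'(u) = -u^2 - 3u + 4 vanishes at u = -4, 1.
Second-derivative test with R''(u) = -2u - 3: R''(-4) = 5 > 0 ⇒ local minimum; R''(1) = -5 < 0 ⇒ local maximum.
Thus R has its local maximum at u = 1, with value 1/6.

1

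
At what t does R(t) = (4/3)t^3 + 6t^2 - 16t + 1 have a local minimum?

1

R'(t) = 4t^2 + 12t - 16. Setting R'(t) = 0 gives t ∈ {-4, 1}.
Since R''(t) = 8t + 12, we get R''(-4) = -20 < 0 ⇒ local maximum; R''(1) = 20 > 0 ⇒ local minimum.
The local minimum is R(1) = -23/3.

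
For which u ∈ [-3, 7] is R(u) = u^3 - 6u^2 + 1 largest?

7

Differentiating, R'(u) = 3u^2 - 12u; which vanishes at u = 0 and u = 4.
Evaluating at the critical points and endpoints: R(-3) = -80; R(0) = 1; R(4) = -31; R(7) = 50.
The maximum over the interval is 50, attained at u = 7.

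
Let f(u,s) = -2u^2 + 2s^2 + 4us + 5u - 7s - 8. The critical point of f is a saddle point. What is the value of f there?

-41/8

∂f/∂u = -4u + 4s + 5 = 0 and ∂f/∂s = 4u + 4s - 7 = 0, so (u, s) = (3/2, 1/4).
The Hessian has f_{uu} = -4, f_{ss} = 4, f_{us} = 4, giving D = -32 < 0, so the point is a saddle point.
f(3/2, 1/4) = -41/8.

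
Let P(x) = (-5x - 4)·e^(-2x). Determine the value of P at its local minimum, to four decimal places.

-4.5553

P'(x) = (-5)·e^(-2x) + (-5x - 4)·(-2)·e^(-2x) = (10x + 3)·e^(-2x). Since e^(-2x) > 0, the only critical point is x = -3/10.
P''(-3/10) has the same sign as 10 > 0, so this is a local minimum.
P(-3/10) = (-5/2)·e^(3/5) ≈ -4.5553.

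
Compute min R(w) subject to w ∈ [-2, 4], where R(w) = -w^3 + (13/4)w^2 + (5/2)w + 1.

The derivative is -3w^2 + (13/2)w + 5/2, which vanishes at w = -1/3 and w = 5/2.
Compare values at every candidate in [-2, 4]: R(-2) = 17, R(-1/3) = 61/108, R(5/2) = 191/16, R(4) = -1.
The minimum over the interval is -1, attained at w = 4.

-1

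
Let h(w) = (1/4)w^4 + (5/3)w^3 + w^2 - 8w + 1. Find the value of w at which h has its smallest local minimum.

1

Critical points: h'(w) = w^3 + 5w^2 + 2w - 8 vanishes at w = -4, -2, 1.
Since h''(w) = 3w^2 + 10w + 2, we get h''(-4) = 10 > 0 ⇒ local minimum; h''(-2) = -6 < 0 ⇒ local maximum; h''(1) = 15 > 0 ⇒ local minimum.
Thus h has its smallest local minimum at w = 1, with value -49/12.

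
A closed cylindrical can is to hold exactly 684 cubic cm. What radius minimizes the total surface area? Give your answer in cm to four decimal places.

4.7748

With radius r and height h, πr²h = 684 so h = 684/(πr²), and S(r) = 2πr² + 2πrh = 2πr² + 2·684/r.
S'(r) = 4πr − 2·684/r² = 0 ⇒ r³ = 684/(2π), so r ≈ 4.7748 and h = 2r ≈ 9.5497.
S''(r) = 4π + 4·684/r³ > 0, so this is the minimum; S ≈ 429.7527.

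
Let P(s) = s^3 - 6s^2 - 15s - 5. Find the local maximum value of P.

Critical points: P'(s) = 3s^2 - 12s - 15 vanishes at s = -1, 5.
Since P''(s) = 6s - 12, we get P''(-1) = -18 < 0 ⇒ local maximum; P''(5) = 18 > 0 ⇒ local minimum.
Thus P has its local maximum at s = -1, with value 3.

3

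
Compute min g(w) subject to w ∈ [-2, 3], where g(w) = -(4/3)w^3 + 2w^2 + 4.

-14

Differentiating, g'(w) = -4w^2 + 4w; which vanishes at w = 0 and w = 1.
Candidates: g(-2) = 68/3; g(0) = 4; g(1) = 14/3; g(3) = -14.
The minimum over the interval is -14, attained at w = 3.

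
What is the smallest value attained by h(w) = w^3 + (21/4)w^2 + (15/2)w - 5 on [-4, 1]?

h'(w) = 3w^2 + (21/2)w + 15/2, which vanishes at w = -5/2 and w = -1.
Evaluating at the critical points and endpoints: h(-4) = -15; h(-5/2) = -105/16; h(-1) = -33/4; h(1) = 35/4.
The minimum over the interval is -15, attained at w = -4.

-15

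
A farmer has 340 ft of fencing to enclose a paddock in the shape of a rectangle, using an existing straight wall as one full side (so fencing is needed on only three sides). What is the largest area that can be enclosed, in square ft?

14450

Let the sides perpendicular to the wall have length x and the parallel side y, so 2x + y = 340 and the area is A = xy = x(340 − 2x).
A'(x) = 340 − 4x = 0 gives x = 85, and A''(x) = −4 < 0 confirms a maximum.
Then y = 340 − 2·85 = 170 and A = 14450.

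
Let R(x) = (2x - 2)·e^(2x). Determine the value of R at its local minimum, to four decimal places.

Differentiating with the product rule gives R'(x) = (4x - 2)·e^(2x). Since e^(2x) > 0, the only critical point is x = 1/2.
R''(1/2) has the same sign as 4 > 0, so this is a local minimum.
R(1/2) = (-1)·e^(1) ≈ -2.7183.

-2.7183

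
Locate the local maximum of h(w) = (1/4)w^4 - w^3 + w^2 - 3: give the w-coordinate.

1

h'(w) = w^3 - 3w^2 + 2w. Setting h'(w) = 0 gives w ∈ {0, 1, 2}.
Since h''(w) = 3w^2 - 6w + 2, we get h''(0) = 2 > 0 ⇒ local minimum; h''(1) = -1 < 0 ⇒ local maximum; h''(2) = 2 > 0 ⇒ local minimum.
The local maximum is h(1) = -11/4.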